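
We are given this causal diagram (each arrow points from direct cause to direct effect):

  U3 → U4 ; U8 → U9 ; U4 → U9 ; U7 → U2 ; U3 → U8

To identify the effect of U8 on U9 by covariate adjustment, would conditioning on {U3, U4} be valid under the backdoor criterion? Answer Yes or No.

Yes

Backdoor paths from U8 to U9 (paths whose first edge points into U8):
  P1: U8 <- U3 -> U4 -> U9
Condition 1 (no descendant of U8 in the set): holds — descendants of U8 are {U9}; none are in {U3, U4}.
Condition 2 (every backdoor path blocked by {U3, U4}):
  P1: blocked at fork node U3 ∈ conditioning set.
{U3, U4} satisfies the backdoor criterion.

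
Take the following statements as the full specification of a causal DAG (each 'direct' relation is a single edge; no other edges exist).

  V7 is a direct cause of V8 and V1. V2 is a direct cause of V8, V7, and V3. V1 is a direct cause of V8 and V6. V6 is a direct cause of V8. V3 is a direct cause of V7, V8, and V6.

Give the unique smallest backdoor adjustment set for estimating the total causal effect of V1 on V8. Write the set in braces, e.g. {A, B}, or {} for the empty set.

{V7}

Variables eligible for adjustment (non-descendants of V1, excluding V1 and V8): {V2, V3, V7}.
Backdoor paths from V1 to V8:
  P1: V1 <- V7 <- V2 -> V3 -> V6 -> V8
  P2: V1 <- V7 <- V2 -> V3 -> V8
  P3: V1 <- V7 <- V2 -> V8
  P4: V1 <- V7 <- V3 <- V2 -> V8
  P5: V1 <- V7 <- V3 -> V6 -> V8
  P6: V1 <- V7 <- V3 -> V8
  P7: V1 <- V7 -> V8
The empty set is not sufficient: P1 (V1 <- V7 <- V2 -> V3 -> V6 -> V8) has no collider blocking it and no conditioned non-collider, so it is open.
Try {V7}:
  P1: blocked at chain node V7 ∈ conditioning set.
  P2: blocked at chain node V7 ∈ conditioning set.
  P3: blocked at chain node V7 ∈ conditioning set.
  P4: blocked at chain node V7 ∈ conditioning set.
  P5: blocked at chain node V7 ∈ conditioning set.
  P6: blocked at chain node V7 ∈ conditioning set.
  P7: blocked at fork node V7 ∈ conditioning set.
{V7} contains no descendant of V1 and blocks every backdoor path.
No other singleton works — e.g. {V2} leaves P5 open — so {V7} is the unique smallest valid adjustment set.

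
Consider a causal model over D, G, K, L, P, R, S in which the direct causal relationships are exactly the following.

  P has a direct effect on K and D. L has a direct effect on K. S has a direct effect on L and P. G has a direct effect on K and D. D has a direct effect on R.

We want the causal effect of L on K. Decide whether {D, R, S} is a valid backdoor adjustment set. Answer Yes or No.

Backdoor paths from L to K (paths whose first edge points into L):
  P1: L <- S -> P -> D <- G -> K
  P2: L <- S -> P -> K
Condition 1 (no descendant of L in the set): holds — descendants of L are {K}; none are in {D, R, S}.
Condition 2 (every backdoor path blocked by {D, R, S}):
  P1: blocked at fork node S ∈ conditioning set.
  P2: blocked at fork node S ∈ conditioning set.
{D, R, S} satisfies the backdoor criterion.

Yes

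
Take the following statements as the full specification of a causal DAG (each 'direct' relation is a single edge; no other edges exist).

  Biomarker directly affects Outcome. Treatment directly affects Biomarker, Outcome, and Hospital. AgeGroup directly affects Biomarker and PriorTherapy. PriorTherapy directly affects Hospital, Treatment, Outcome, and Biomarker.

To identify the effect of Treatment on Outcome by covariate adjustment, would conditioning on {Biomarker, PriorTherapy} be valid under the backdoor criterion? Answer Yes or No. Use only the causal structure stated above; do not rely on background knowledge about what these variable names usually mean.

Backdoor paths from Treatment to Outcome (paths whose first edge points into Treatment):
  P1: Treatment <- PriorTherapy <- AgeGroup -> Biomarker -> Outcome
  P2: Treatment <- PriorTherapy -> Biomarker -> Outcome
  P3: Treatment <- PriorTherapy -> Outcome
Condition 1 (no descendant of Treatment in the set): FAILS — Biomarker is a descendant of Treatment.
Condition 2 (every backdoor path blocked by {Biomarker, PriorTherapy}):
  P1: blocked at chain node PriorTherapy ∈ conditioning set.
  P2: blocked at fork node PriorTherapy ∈ conditioning set.
  P3: blocked at fork node PriorTherapy ∈ conditioning set.
{Biomarker, PriorTherapy} does not satisfy the backdoor criterion.

No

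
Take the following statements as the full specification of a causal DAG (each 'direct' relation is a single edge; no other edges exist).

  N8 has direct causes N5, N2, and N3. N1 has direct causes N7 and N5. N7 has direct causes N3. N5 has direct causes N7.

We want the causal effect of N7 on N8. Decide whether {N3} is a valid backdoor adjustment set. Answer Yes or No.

Yes

Backdoor paths from N7 to N8 (paths whose first edge points into N7):
  P1: N7 <- N3 -> N8
Condition 1 (no descendant of N7 in the set): holds — descendants of N7 are {N1, N5, N8}; none are in {N3}.
Condition 2 (every backdoor path blocked by {N3}):
  P1: blocked at fork node N3 ∈ conditioning set.
{N3} satisfies the backdoor criterion.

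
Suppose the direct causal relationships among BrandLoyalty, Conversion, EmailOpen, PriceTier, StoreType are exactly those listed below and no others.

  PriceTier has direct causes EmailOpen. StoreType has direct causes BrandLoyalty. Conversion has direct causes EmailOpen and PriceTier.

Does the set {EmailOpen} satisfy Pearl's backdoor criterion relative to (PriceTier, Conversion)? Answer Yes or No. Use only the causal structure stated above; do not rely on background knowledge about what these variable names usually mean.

Backdoor paths from PriceTier to Conversion (paths whose first edge points into PriceTier):
  P1: PriceTier <- EmailOpen -> Conversion
Condition 1 (no descendant of PriceTier in the set): holds — descendants of PriceTier are {Conversion}; none are in {EmailOpen}.
Condition 2 (every backdoor path blocked by {EmailOpen}):
  P1: blocked at fork node EmailOpen ∈ conditioning set.
{EmailOpen} satisfies the backdoor criterion.

Yes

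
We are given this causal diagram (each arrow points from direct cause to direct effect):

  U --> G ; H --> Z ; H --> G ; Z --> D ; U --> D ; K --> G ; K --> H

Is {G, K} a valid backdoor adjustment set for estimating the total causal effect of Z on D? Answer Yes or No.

Backdoor paths from Z to D (paths whose first edge points into Z):
  P1: Z <- H <- K -> G <- U -> D
  P2: Z <- H -> G <- U -> D
Condition 1 (no descendant of Z in the set): holds — descendants of Z are {D}; none are in {G, K}.
Condition 2 (every backdoor path blocked by {G, K}):
  P1: blocked at fork node K ∈ conditioning set.
  P2: open — collider(s) G are conditioned on (or have a conditioned descendant) and no non-collider on the path is in the set.
{G, K} does not satisfy the backdoor criterion.

No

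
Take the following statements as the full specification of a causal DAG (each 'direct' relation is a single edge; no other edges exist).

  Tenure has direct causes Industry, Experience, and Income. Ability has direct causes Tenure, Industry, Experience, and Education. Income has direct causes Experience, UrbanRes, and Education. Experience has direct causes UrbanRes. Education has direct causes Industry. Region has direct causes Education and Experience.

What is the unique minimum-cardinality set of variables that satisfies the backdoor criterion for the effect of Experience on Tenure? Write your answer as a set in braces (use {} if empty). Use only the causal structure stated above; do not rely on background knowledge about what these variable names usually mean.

Variables eligible for adjustment (non-descendants of Experience, excluding Experience and Tenure): {Education, Industry, UrbanRes}.
Backdoor paths from Experience to Tenure:
  P1: Experience <- UrbanRes -> Income <- Education <- Industry -> Tenure
  P2: Experience <- UrbanRes -> Income <- Education <- Industry -> Ability <- Tenure
  P3: Experience <- UrbanRes -> Income <- Education -> Ability <- Industry -> Tenure
  P4: Experience <- UrbanRes -> Income <- Education -> Ability <- Tenure
  P5: Experience <- UrbanRes -> Income -> Tenure
The empty set is not sufficient: P5 (Experience <- UrbanRes -> Income -> Tenure) has no collider blocking it and no conditioned non-collider, so it is open.
Try {UrbanRes}:
  P1: blocked at fork node UrbanRes ∈ conditioning set.
  P2: blocked at fork node UrbanRes ∈ conditioning set.
  P3: blocked at fork node UrbanRes ∈ conditioning set.
  P4: blocked at fork node UrbanRes ∈ conditioning set.
  P5: blocked at fork node UrbanRes ∈ conditioning set.
{UrbanRes} contains no descendant of Experience and blocks every backdoor path.
No other singleton works — e.g. {Industry} leaves P5 open — so {UrbanRes} is the unique smallest valid adjustment set.

{UrbanRes}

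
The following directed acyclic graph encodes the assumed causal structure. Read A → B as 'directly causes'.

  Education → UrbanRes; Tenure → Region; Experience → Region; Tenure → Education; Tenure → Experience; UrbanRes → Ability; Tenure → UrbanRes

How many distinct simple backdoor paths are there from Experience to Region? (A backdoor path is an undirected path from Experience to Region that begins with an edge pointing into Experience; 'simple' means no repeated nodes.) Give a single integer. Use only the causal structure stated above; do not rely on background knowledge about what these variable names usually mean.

A backdoor path from Experience to Region is any simple undirected path whose first edge points into Experience (i.e. leaves Experience via a parent).
Parents of Experience: {Tenure}.
Enumerating:
  P1: Experience <- Tenure -> Region
That exhausts the simple backdoor paths. Count: 1.

1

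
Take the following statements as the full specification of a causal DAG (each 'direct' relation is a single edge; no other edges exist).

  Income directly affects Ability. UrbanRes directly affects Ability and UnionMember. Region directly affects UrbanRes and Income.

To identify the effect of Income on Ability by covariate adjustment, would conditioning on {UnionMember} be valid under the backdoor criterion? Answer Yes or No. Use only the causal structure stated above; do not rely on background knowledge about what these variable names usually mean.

No

Backdoor paths from Income to Ability (paths whose first edge points into Income):
  P1: Income <- Region -> UrbanRes -> Ability
Condition 1 (no descendant of Income in the set): holds — descendants of Income are {Ability}; none are in {UnionMember}.
Condition 2 (every backdoor path blocked by {UnionMember}):
  P1: open — no interior node is in the conditioning set.
{UnionMember} does not satisfy the backdoor criterion.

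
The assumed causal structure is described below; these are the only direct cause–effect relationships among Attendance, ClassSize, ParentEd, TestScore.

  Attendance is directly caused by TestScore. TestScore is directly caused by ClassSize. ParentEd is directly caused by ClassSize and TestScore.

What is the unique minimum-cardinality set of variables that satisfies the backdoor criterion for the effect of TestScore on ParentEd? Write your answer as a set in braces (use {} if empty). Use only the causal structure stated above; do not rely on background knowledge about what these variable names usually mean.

{ClassSize}

Variables eligible for adjustment (non-descendants of TestScore, excluding TestScore and ParentEd): {ClassSize}.
Backdoor paths from TestScore to ParentEd:
  P1: TestScore <- ClassSize -> ParentEd
The empty set is not sufficient: P1 (TestScore <- ClassSize -> ParentEd) has no collider blocking it and no conditioned non-collider, so it is open.
Try {ClassSize}:
  P1: blocked at fork node ClassSize ∈ conditioning set.
{ClassSize} contains no descendant of TestScore and blocks every backdoor path.
{ClassSize} is the unique smallest valid adjustment set.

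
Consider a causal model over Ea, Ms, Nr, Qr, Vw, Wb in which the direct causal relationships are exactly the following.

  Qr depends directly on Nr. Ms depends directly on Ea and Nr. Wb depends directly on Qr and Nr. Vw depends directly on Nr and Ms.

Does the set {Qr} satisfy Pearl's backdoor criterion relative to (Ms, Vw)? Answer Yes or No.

Backdoor paths from Ms to Vw (paths whose first edge points into Ms):
  P1: Ms <- Nr -> Vw
Condition 1 (no descendant of Ms in the set): holds — descendants of Ms are {Vw}; none are in {Qr}.
Condition 2 (every backdoor path blocked by {Qr}):
  P1: open — no interior node is in the conditioning set.
{Qr} does not satisfy the backdoor criterion.

No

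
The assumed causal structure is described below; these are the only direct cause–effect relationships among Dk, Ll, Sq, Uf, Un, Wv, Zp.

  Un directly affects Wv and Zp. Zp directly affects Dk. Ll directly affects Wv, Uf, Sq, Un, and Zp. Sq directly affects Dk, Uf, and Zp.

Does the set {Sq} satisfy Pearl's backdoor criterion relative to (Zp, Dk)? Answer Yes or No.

Backdoor paths from Zp to Dk (paths whose first edge points into Zp):
  P1: Zp <- Ll -> Sq -> Dk
  P2: Zp <- Ll -> Uf <- Sq -> Dk
  P3: Zp <- Sq -> Dk
  P4: Zp <- Un <- Ll -> Sq -> Dk
  P5: Zp <- Un <- Ll -> Uf <- Sq -> Dk
  P6: Zp <- Un -> Wv <- Ll -> Sq -> Dk
  P7: Zp <- Un -> Wv <- Ll -> Uf <- Sq -> Dk
Condition 1 (no descendant of Zp in the set): holds — descendants of Zp are {Dk}; none are in {Sq}.
Condition 2 (every backdoor path blocked by {Sq}):
  P1: blocked at chain node Sq ∈ conditioning set.
  P2: blocked at collider Uf (neither it nor any descendant is in the conditioning set).
  P3: blocked at fork node Sq ∈ conditioning set.
  P4: blocked at chain node Sq ∈ conditioning set.
  P5: blocked at collider Uf (neither it nor any descendant is in the conditioning set).
  P6: blocked at collider Wv (neither it nor any descendant is in the conditioning set).
  P7: blocked at collider Wv (neither it nor any descendant is in the conditioning set).
{Sq} satisfies the backdoor criterion.

Yes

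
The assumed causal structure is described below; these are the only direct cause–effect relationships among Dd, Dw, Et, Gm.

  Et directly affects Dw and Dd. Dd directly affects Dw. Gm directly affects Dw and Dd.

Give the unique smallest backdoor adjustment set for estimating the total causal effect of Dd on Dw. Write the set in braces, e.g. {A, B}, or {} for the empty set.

Variables eligible for adjustment (non-descendants of Dd, excluding Dd and Dw): {Et, Gm}.
Backdoor paths from Dd to Dw:
  P1: Dd <- Gm -> Dw
  P2: Dd <- Et -> Dw
The empty set is not sufficient: P1 (Dd <- Gm -> Dw) has no collider blocking it and no conditioned non-collider, so it is open.
Try {Et, Gm}:
  P1: blocked at fork node Gm ∈ conditioning set.
  P2: blocked at fork node Et ∈ conditioning set.
{Et, Gm} contains no descendant of Dd and blocks every backdoor path.
Every element of {Et, Gm} is needed (dropping Et leaves P2 open; dropping Gm leaves P1 open), so no proper subset is valid.
Among all size-2 subsets of the eligible variables, only {Et, Gm} blocks every backdoor path, so it is the unique smallest valid adjustment set.

{Et, Gm}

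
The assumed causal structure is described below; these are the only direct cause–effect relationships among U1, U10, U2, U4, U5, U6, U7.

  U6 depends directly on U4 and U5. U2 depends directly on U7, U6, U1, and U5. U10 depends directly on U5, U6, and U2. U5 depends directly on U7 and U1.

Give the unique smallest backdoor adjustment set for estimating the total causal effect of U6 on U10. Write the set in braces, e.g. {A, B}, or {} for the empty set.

Variables eligible for adjustment (non-descendants of U6, excluding U6 and U10): {U1, U4, U5, U7}.
Backdoor paths from U6 to U10:
  P1: U6 <- U5 <- U7 -> U2 -> U10
  P2: U6 <- U5 <- U1 -> U2 -> U10
  P3: U6 <- U5 -> U2 -> U10
  P4: U6 <- U5 -> U10
The empty set is not sufficient: P1 (U6 <- U5 <- U7 -> U2 -> U10) has no collider blocking it and no conditioned non-collider, so it is open.
Try {U5}:
  P1: blocked at chain node U5 ∈ conditioning set.
  P2: blocked at chain node U5 ∈ conditioning set.
  P3: blocked at fork node U5 ∈ conditioning set.
  P4: blocked at fork node U5 ∈ conditioning set.
{U5} contains no descendant of U6 and blocks every backdoor path.
No other singleton works — e.g. {U7} leaves P2 open — so {U5} is the unique smallest valid adjustment set.

{U5}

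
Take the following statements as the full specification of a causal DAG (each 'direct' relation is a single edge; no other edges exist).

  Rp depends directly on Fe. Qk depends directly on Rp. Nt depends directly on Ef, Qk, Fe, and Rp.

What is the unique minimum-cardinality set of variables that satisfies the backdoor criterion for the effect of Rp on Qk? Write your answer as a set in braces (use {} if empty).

{}

Variables eligible for adjustment (non-descendants of Rp, excluding Rp and Qk): {Ef, Fe}.
Backdoor paths from Rp to Qk:
  P1: Rp <- Fe -> Nt <- Qk
Each backdoor path contains an unconditioned collider, so every path is already blocked with the empty conditioning set:
  P1: blocked at collider Nt (neither it nor any descendant is in the conditioning set).
The empty set is therefore the unique smallest valid set.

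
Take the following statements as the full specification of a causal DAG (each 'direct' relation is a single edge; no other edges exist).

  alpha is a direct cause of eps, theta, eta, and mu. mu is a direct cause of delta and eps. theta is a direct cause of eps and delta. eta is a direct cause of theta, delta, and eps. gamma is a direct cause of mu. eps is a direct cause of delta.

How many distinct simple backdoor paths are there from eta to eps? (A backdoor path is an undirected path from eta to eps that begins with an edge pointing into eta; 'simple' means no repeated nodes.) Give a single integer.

A backdoor path from eta to eps is any simple undirected path whose first edge points into eta (i.e. leaves eta via a parent).
Parents of eta: {alpha}.
Enumerating:
  P1: eta <- alpha -> theta -> eps
  P2: eta <- alpha -> theta -> delta <- mu -> eps
  P3: eta <- alpha -> theta -> delta <- eps
  P4: eta <- alpha -> mu -> eps
  P5: eta <- alpha -> mu -> delta <- theta -> eps
  P6: eta <- alpha -> mu -> delta <- eps
  P7: eta <- alpha -> eps
That exhausts the simple backdoor paths. Count: 7.

7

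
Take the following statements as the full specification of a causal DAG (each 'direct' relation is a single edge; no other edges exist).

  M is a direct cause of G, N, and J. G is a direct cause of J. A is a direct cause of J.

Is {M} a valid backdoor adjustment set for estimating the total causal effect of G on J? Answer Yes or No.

Yes

Backdoor paths from G to J (paths whose first edge points into G):
  P1: G <- M -> J
Condition 1 (no descendant of G in the set): holds — descendants of G are {J}; none are in {M}.
Condition 2 (every backdoor path blocked by {M}):
  P1: blocked at fork node M ∈ conditioning set.
{M} satisfies the backdoor criterion.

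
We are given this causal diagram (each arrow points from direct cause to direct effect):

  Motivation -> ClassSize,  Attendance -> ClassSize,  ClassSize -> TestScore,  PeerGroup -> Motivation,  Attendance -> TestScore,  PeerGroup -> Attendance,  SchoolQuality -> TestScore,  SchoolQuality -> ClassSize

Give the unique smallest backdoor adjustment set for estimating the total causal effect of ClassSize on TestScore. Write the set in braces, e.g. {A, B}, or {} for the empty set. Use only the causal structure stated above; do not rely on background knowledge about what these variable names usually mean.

{Attendance, SchoolQuality}

Variables eligible for adjustment (non-descendants of ClassSize, excluding ClassSize and TestScore): {Attendance, Motivation, PeerGroup, SchoolQuality}.
Backdoor paths from ClassSize to TestScore:
  P1: ClassSize <- SchoolQuality -> TestScore
  P2: ClassSize <- Motivation <- PeerGroup -> Attendance -> TestScore
  P3: ClassSize <- Attendance -> TestScore
The empty set is not sufficient: P1 (ClassSize <- SchoolQuality -> TestScore) has no collider blocking it and no conditioned non-collider, so it is open.
Try {Attendance, SchoolQuality}:
  P1: blocked at fork node SchoolQuality ∈ conditioning set.
  P2: blocked at chain node Attendance ∈ conditioning set.
  P3: blocked at fork node Attendance ∈ conditioning set.
{Attendance, SchoolQuality} contains no descendant of ClassSize and blocks every backdoor path.
Every element of {Attendance, SchoolQuality} is needed (dropping Attendance leaves P2 open; dropping SchoolQuality leaves P1 open), so no proper subset is valid.
Among all size-2 subsets of the eligible variables, only {Attendance, SchoolQuality} blocks every backdoor path, so it is the unique smallest valid adjustment set.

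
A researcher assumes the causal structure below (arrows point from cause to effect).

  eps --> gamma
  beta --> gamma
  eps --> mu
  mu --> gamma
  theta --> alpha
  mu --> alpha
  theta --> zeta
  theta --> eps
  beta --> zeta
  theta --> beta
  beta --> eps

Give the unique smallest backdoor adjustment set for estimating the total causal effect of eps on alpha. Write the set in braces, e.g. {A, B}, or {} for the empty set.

{theta}

Variables eligible for adjustment (non-descendants of eps, excluding eps and alpha): {beta, theta, zeta}.
Backdoor paths from eps to alpha:
  P1: eps <- theta -> beta -> gamma <- mu -> alpha
  P2: eps <- theta -> alpha
  P3: eps <- theta -> zeta <- beta -> gamma <- mu -> alpha
  P4: eps <- beta <- theta -> alpha
  P5: eps <- beta -> gamma <- mu -> alpha
  P6: eps <- beta -> zeta <- theta -> alpha
The empty set is not sufficient: P2 (eps <- theta -> alpha) has no collider blocking it and no conditioned non-collider, so it is open.
Try {theta}:
  P1: blocked at fork node theta ∈ conditioning set.
  P2: blocked at fork node theta ∈ conditioning set.
  P3: blocked at fork node theta ∈ conditioning set.
  P4: blocked at fork node theta ∈ conditioning set.
  P5: blocked at collider gamma (neither it nor any descendant is in the conditioning set).
  P6: blocked at collider zeta (neither it nor any descendant is in the conditioning set).
{theta} contains no descendant of eps and blocks every backdoor path.
No other singleton works — e.g. {beta} leaves P2 open — so {theta} is the unique smallest valid adjustment set.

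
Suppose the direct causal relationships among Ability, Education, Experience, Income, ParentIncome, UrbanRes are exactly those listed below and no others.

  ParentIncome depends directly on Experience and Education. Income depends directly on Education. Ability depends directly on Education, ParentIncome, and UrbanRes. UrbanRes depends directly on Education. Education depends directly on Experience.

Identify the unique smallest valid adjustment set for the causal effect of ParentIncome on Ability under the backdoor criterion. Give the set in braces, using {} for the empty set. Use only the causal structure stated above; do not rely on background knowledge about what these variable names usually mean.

Variables eligible for adjustment (non-descendants of ParentIncome, excluding ParentIncome and Ability): {Education, Experience, Income, UrbanRes}.
Backdoor paths from ParentIncome to Ability:
  P1: ParentIncome <- Experience -> Education -> UrbanRes -> Ability
  P2: ParentIncome <- Experience -> Education -> Ability
  P3: ParentIncome <- Education -> UrbanRes -> Ability
  P4: ParentIncome <- Education -> Ability
The empty set is not sufficient: P1 (ParentIncome <- Experience -> Education -> UrbanRes -> Ability) has no collider blocking it and no conditioned non-collider, so it is open.
Try {Education}:
  P1: blocked at chain node Education ∈ conditioning set.
  P2: blocked at chain node Education ∈ conditioning set.
  P3: blocked at fork node Education ∈ conditioning set.
  P4: blocked at fork node Education ∈ conditioning set.
{Education} contains no descendant of ParentIncome and blocks every backdoor path.
No other singleton works — e.g. {Experience} leaves P3 open — so {Education} is the unique smallest valid adjustment set.

{Education}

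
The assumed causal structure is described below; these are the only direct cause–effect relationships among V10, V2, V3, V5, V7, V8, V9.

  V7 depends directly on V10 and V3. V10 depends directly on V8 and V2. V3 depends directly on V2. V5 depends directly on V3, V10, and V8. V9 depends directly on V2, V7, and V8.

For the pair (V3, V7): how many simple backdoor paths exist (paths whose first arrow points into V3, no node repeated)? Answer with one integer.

A backdoor path from V3 to V7 is any simple undirected path whose first edge points into V3 (i.e. leaves V3 via a parent).
Parents of V3: {V2}.
Enumerating:
  P1: V3 <- V2 -> V10 <- V8 -> V9 <- V7
  P2: V3 <- V2 -> V10 -> V7
  P3: V3 <- V2 -> V10 -> V5 <- V8 -> V9 <- V7
  P4: V3 <- V2 -> V9 <- V8 -> V10 -> V7
  P5: V3 <- V2 -> V9 <- V8 -> V5 <- V10 -> V7
  P6: V3 <- V2 -> V9 <- V7
That exhausts the simple backdoor paths. Count: 6.

6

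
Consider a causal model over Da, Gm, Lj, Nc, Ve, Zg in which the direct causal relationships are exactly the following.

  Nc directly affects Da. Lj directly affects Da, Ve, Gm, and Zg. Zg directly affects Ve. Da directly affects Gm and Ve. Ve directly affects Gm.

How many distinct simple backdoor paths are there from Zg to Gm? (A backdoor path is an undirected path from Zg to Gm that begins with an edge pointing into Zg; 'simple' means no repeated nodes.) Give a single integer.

5

A backdoor path from Zg to Gm is any simple undirected path whose first edge points into Zg (i.e. leaves Zg via a parent).
Parents of Zg: {Lj}.
Enumerating:
  P1: Zg <- Lj -> Da -> Ve -> Gm
  P2: Zg <- Lj -> Da -> Gm
  P3: Zg <- Lj -> Ve <- Da -> Gm
  P4: Zg <- Lj -> Ve -> Gm
  P5: Zg <- Lj -> Gm
That exhausts the simple backdoor paths. Count: 5.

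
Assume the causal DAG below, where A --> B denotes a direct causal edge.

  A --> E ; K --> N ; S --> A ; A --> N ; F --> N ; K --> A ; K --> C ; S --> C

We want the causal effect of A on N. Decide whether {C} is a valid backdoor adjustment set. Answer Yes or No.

Backdoor paths from A to N (paths whose first edge points into A):
  P1: A <- S -> C <- K -> N
  P2: A <- K -> N
Condition 1 (no descendant of A in the set): holds — descendants of A are {E, N}; none are in {C}.
Condition 2 (every backdoor path blocked by {C}):
  P1: open — collider(s) C are conditioned on (or have a conditioned descendant) and no non-collider on the path is in the set.
  P2: open — no interior node is in the conditioning set.
{C} does not satisfy the backdoor criterion.

No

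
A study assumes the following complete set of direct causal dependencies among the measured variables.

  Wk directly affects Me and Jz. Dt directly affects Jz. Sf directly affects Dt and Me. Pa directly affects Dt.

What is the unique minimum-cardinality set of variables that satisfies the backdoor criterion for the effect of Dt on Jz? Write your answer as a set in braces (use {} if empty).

{}

Variables eligible for adjustment (non-descendants of Dt, excluding Dt and Jz): {Me, Pa, Sf, Wk}.
Backdoor paths from Dt to Jz:
  P1: Dt <- Sf -> Me <- Wk -> Jz
Each backdoor path contains an unconditioned collider, so every path is already blocked with the empty conditioning set:
  P1: blocked at collider Me (neither it nor any descendant is in the conditioning set).
The empty set is therefore the unique smallest valid set.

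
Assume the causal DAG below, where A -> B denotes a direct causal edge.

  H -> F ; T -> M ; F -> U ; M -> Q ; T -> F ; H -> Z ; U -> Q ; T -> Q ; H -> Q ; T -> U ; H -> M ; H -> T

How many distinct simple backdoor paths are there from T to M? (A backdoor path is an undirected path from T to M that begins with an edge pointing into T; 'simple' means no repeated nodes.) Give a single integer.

3

A backdoor path from T to M is any simple undirected path whose first edge points into T (i.e. leaves T via a parent).
Parents of T: {H}.
Enumerating:
  P1: T <- H -> F -> U -> Q <- M
  P2: T <- H -> M
  P3: T <- H -> Q <- M
That exhausts the simple backdoor paths. Count: 3.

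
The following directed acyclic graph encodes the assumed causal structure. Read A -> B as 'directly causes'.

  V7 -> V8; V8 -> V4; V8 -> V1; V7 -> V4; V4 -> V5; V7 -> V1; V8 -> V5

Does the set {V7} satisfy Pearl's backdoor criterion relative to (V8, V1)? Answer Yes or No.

Yes

Backdoor paths from V8 to V1 (paths whose first edge points into V8):
  P1: V8 <- V7 -> V1
Condition 1 (no descendant of V8 in the set): holds — descendants of V8 are {V1, V4, V5}; none are in {V7}.
Condition 2 (every backdoor path blocked by {V7}):
  P1: blocked at fork node V7 ∈ conditioning set.
{V7} satisfies the backdoor criterion.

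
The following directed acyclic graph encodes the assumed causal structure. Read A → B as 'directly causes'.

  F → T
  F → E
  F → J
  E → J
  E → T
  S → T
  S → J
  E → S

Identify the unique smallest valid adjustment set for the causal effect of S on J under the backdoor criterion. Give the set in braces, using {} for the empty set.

Variables eligible for adjustment (non-descendants of S, excluding S and J): {E, F}.
Backdoor paths from S to J:
  P1: S <- E <- F -> J
  P2: S <- E -> T <- F -> J
  P3: S <- E -> J
The empty set is not sufficient: P1 (S <- E <- F -> J) has no collider blocking it and no conditioned non-collider, so it is open.
Try {E}:
  P1: blocked at chain node E ∈ conditioning set.
  P2: blocked at fork node E ∈ conditioning set.
  P3: blocked at fork node E ∈ conditioning set.
{E} contains no descendant of S and blocks every backdoor path.
No other singleton works — e.g. {F} leaves P3 open — so {E} is the unique smallest valid adjustment set.

{E}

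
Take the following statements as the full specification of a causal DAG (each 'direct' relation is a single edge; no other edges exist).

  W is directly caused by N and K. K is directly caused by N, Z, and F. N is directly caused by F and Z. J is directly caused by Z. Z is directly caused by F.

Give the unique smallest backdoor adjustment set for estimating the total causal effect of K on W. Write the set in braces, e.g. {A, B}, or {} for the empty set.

Variables eligible for adjustment (non-descendants of K, excluding K and W): {F, J, N, Z}.
Backdoor paths from K to W:
  P1: K <- F -> Z -> N -> W
  P2: K <- F -> N -> W
  P3: K <- Z <- F -> N -> W
  P4: K <- Z -> N -> W
  P5: K <- N -> W
The empty set is not sufficient: P1 (K <- F -> Z -> N -> W) has no collider blocking it and no conditioned non-collider, so it is open.
Try {N}:
  P1: blocked at chain node N ∈ conditioning set.
  P2: blocked at chain node N ∈ conditioning set.
  P3: blocked at chain node N ∈ conditioning set.
  P4: blocked at chain node N ∈ conditioning set.
  P5: blocked at fork node N ∈ conditioning set.
{N} contains no descendant of K and blocks every backdoor path.
No other singleton works — e.g. {F} leaves P4 open — so {N} is the unique smallest valid adjustment set.

{N}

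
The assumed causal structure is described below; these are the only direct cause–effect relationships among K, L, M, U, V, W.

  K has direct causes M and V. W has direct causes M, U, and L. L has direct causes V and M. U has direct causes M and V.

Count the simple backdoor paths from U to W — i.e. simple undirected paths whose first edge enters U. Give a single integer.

A backdoor path from U to W is any simple undirected path whose first edge points into U (i.e. leaves U via a parent).
Parents of U: {M, V}.
Enumerating:
  P1: U <- V -> K <- M -> L -> W
  P2: U <- V -> K <- M -> W
  P3: U <- V -> L <- M -> W
  P4: U <- V -> L -> W
  P5: U <- M -> K <- V -> L -> W
  P6: U <- M -> L -> W
  P7: U <- M -> W
That exhausts the simple backdoor paths. Count: 7.

7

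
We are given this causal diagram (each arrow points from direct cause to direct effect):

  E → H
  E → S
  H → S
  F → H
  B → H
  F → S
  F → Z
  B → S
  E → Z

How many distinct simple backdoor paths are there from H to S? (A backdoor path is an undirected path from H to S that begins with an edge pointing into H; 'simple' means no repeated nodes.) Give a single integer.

A backdoor path from H to S is any simple undirected path whose first edge points into H (i.e. leaves H via a parent).
Parents of H: {B, E, F}.
Enumerating:
  P1: H <- E -> Z <- F -> S
  P2: H <- E -> S
  P3: H <- F -> Z <- E -> S
  P4: H <- F -> S
  P5: H <- B -> S
That exhausts the simple backdoor paths. Count: 5.

5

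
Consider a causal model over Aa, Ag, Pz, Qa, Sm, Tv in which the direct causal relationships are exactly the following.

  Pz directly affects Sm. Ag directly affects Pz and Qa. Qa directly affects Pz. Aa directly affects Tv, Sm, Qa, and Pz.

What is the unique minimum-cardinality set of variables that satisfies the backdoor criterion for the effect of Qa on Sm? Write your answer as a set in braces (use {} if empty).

{Aa, Ag}

Variables eligible for adjustment (non-descendants of Qa, excluding Qa and Sm): {Aa, Ag, Tv}.
Backdoor paths from Qa to Sm:
  P1: Qa <- Ag -> Pz <- Aa -> Sm
  P2: Qa <- Ag -> Pz -> Sm
  P3: Qa <- Aa -> Pz -> Sm
  P4: Qa <- Aa -> Sm
The empty set is not sufficient: P2 (Qa <- Ag -> Pz -> Sm) has no collider blocking it and no conditioned non-collider, so it is open.
Try {Aa, Ag}:
  P1: blocked at fork node Ag ∈ conditioning set.
  P2: blocked at fork node Ag ∈ conditioning set.
  P3: blocked at fork node Aa ∈ conditioning set.
  P4: blocked at fork node Aa ∈ conditioning set.
{Aa, Ag} contains no descendant of Qa and blocks every backdoor path.
Every element of {Aa, Ag} is needed (dropping Aa leaves P3 open; dropping Ag leaves P2 open), so no proper subset is valid.
Among all size-2 subsets of the eligible variables, only {Aa, Ag} blocks every backdoor path, so it is the unique smallest valid adjustment set.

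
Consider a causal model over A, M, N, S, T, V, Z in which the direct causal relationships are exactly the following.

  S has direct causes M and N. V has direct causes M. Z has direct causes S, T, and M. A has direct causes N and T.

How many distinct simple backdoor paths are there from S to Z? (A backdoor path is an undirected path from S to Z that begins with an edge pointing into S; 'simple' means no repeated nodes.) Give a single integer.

2

A backdoor path from S to Z is any simple undirected path whose first edge points into S (i.e. leaves S via a parent).
Parents of S: {M, N}.
Enumerating:
  P1: S <- M -> Z
  P2: S <- N -> A <- T -> Z
That exhausts the simple backdoor paths. Count: 2.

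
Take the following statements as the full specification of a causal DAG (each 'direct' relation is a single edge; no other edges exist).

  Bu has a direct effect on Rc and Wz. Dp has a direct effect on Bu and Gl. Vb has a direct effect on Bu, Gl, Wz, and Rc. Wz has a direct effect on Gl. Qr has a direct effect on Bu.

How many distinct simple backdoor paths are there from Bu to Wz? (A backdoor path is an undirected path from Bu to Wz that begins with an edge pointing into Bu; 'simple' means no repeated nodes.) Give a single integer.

A backdoor path from Bu to Wz is any simple undirected path whose first edge points into Bu (i.e. leaves Bu via a parent).
Parents of Bu: {Dp, Qr, Vb}.
Enumerating:
  P1: Bu <- Dp -> Gl <- Vb -> Wz
  P2: Bu <- Dp -> Gl <- Wz
  P3: Bu <- Vb -> Wz
  P4: Bu <- Vb -> Gl <- Wz
That exhausts the simple backdoor paths. Count: 4.

4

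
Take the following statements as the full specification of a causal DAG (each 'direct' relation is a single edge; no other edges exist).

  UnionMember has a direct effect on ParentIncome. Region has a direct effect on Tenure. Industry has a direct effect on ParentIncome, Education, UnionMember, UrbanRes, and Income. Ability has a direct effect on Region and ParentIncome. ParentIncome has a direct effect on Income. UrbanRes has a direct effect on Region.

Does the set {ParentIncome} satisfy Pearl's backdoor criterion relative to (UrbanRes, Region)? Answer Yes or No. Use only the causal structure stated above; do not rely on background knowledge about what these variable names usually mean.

No

Backdoor paths from UrbanRes to Region (paths whose first edge points into UrbanRes):
  P1: UrbanRes <- Industry -> UnionMember -> ParentIncome <- Ability -> Region
  P2: UrbanRes <- Industry -> ParentIncome <- Ability -> Region
  P3: UrbanRes <- Industry -> Income <- ParentIncome <- Ability -> Region
Condition 1 (no descendant of UrbanRes in the set): holds — descendants of UrbanRes are {Region, Tenure}; none are in {ParentIncome}.
Condition 2 (every backdoor path blocked by {ParentIncome}):
  P1: open — collider(s) ParentIncome are conditioned on (or have a conditioned descendant) and no non-collider on the path is in the set.
  P2: open — collider(s) ParentIncome are conditioned on (or have a conditioned descendant) and no non-collider on the path is in the set.
  P3: blocked at collider Income (neither it nor any descendant is in the conditioning set).
{ParentIncome} does not satisfy the backdoor criterion.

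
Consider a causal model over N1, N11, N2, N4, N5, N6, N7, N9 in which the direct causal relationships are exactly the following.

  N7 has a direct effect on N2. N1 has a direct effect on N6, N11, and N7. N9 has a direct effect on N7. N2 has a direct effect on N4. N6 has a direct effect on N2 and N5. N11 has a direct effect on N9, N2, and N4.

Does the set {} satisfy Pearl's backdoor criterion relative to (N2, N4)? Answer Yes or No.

No

Backdoor paths from N2 to N4 (paths whose first edge points into N2):
  P1: N2 <- N6 <- N1 -> N11 -> N4
  P2: N2 <- N6 <- N1 -> N7 <- N9 <- N11 -> N4
  P3: N2 <- N11 -> N4
  P4: N2 <- N7 <- N1 -> N11 -> N4
  P5: N2 <- N7 <- N9 <- N11 -> N4
Condition 1 (no descendant of N2 in the set): holds — descendants of N2 are {N4}; none are in {}.
Condition 2 (every backdoor path blocked by {}):
  P1: open — no interior node is in the conditioning set.
  P2: blocked at collider N7 (neither it nor any descendant is in the conditioning set).
  P3: open — no interior node is in the conditioning set.
  P4: open — no interior node is in the conditioning set.
  P5: open — no interior node is in the conditioning set.
{} does not satisfy the backdoor criterion.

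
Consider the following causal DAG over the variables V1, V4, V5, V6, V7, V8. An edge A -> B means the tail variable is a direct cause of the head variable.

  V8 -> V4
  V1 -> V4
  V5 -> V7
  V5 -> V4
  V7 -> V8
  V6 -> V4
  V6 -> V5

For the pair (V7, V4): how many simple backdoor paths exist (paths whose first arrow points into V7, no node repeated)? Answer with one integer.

A backdoor path from V7 to V4 is any simple undirected path whose first edge points into V7 (i.e. leaves V7 via a parent).
Parents of V7: {V5}.
Enumerating:
  P1: V7 <- V5 <- V6 -> V4
  P2: V7 <- V5 -> V4
That exhausts the simple backdoor paths. Count: 2.

2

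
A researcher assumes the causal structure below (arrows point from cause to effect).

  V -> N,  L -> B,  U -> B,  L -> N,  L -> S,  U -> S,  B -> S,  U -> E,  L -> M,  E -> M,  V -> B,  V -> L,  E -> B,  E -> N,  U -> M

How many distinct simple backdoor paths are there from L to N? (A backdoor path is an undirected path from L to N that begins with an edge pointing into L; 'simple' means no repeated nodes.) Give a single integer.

A backdoor path from L to N is any simple undirected path whose first edge points into L (i.e. leaves L via a parent).
Parents of L: {V}.
Enumerating:
  P1: L <- V -> B <- U -> E -> N
  P2: L <- V -> B <- U -> M <- E -> N
  P3: L <- V -> B <- E -> N
  P4: L <- V -> B -> S <- U -> E -> N
  P5: L <- V -> B -> S <- U -> M <- E -> N
  P6: L <- V -> N
That exhausts the simple backdoor paths. Count: 6.

6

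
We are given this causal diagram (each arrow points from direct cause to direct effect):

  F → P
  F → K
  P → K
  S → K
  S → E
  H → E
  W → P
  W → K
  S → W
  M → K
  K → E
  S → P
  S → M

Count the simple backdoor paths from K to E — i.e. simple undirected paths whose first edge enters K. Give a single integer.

A backdoor path from K to E is any simple undirected path whose first edge points into K (i.e. leaves K via a parent).
Parents of K: {F, M, P, S, W}.
Enumerating:
  P1: K <- S -> E
  P2: K <- W <- S -> E
  P3: K <- W -> P <- S -> E
  P4: K <- F -> P <- S -> E
  P5: K <- F -> P <- W <- S -> E
  P6: K <- P <- S -> E
  P7: K <- P <- W <- S -> E
  P8: K <- M <- S -> E
That exhausts the simple backdoor paths. Count: 8.

8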